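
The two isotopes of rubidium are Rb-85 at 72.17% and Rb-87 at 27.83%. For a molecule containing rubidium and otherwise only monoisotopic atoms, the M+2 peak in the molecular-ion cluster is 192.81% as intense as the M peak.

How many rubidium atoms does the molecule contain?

The M+2/M ratio from n Rb atoms is n · q/p = n · 0.2783/0.7217.
n = 1.9281 × 0.7217/0.2783 = 5.00 ≈ 5

5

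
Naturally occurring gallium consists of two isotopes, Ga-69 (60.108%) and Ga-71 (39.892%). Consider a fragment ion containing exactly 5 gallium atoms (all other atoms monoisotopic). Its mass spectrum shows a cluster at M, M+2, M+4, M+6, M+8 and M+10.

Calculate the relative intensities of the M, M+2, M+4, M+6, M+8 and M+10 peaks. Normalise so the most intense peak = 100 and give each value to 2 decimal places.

Expanding (0.60108 + 0.39892)^5:
P(M) = 0.60108^5 = 0.078462
P(M+2) = 5 × 0.60108^4 × 0.39892^1 = 0.260366
P(M+4) = 10 × 0.60108^3 × 0.39892^2 = 0.345596
P(M+6) = 10 × 0.60108^2 × 0.39892^3 = 0.229362
P(M+8) = 5 × 0.60108^1 × 0.39892^4 = 0.076111
P(M+10) = 0.39892^5 = 0.010103
The M+4 peak is largest (0.345596); scaling to 100 gives 22.70 : 75.34 : 100.00 : 66.37 : 22.02 : 2.92.

22.70 : 75.34 : 100.00 : 66.37 : 22.02 : 2.92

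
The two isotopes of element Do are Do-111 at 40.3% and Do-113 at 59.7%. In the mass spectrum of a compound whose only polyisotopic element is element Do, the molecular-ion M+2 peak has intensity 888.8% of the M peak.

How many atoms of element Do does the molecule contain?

The M+2/M ratio from n Do atoms is n · q/p = n · 0.597/0.403.
n = 8.888 × 0.403/0.597 = 6.00 ≈ 6

6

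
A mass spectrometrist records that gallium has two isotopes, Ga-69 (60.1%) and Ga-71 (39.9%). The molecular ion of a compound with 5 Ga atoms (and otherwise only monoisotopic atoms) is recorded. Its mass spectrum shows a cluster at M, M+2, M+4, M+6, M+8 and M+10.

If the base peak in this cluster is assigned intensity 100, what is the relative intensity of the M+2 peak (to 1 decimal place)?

75.3

Term probabilities: M 0.0784, M+2 0.2603, M+4 0.3456, M+6 0.2294, M+8 0.0762, M+10 0.0101. Base peak = M+4.
P(M+4) = C(5,2) × 0.601^3 × 0.399^2 = 10 × 0.2170818 × 0.159201 = 0.345596 (base)
P(M+2) = C(5,1) × 0.601^4 × 0.399^1 = 5 × 0.13046616 × 0.3990 = 0.260280
Relative intensity = 0.260280 / 0.345596 × 100 = 75.3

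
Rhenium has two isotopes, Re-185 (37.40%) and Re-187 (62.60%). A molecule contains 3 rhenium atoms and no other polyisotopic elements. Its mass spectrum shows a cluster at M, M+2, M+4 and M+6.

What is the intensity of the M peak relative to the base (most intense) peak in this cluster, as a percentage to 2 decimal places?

11.90%

Binomial terms of (0.3740 + 0.6260)^3: M 0.0523, M+2 0.2627, M+4 0.4397, M+6 0.2453 → M+4 is the base peak.
P(M+4) = C(3,2) × 0.3740^1 × 0.6260^2 = 3 × 0.3740 × 0.391876 = 0.439685 (base)
P(M) = C(3,0) × 0.3740^3 × 0.6260^0 = 1 × 0.05231362 × 1.0000 = 0.052314
Relative intensity = 0.052314 / 0.439685 × 100 = 11.90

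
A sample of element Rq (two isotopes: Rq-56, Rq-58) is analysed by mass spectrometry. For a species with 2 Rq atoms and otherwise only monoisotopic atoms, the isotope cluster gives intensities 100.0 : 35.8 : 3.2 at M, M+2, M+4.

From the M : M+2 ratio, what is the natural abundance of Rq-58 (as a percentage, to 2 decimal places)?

15.18%

If p is the fraction of Rq that is Rq-56, then I(M+2)/I(M) = [C(2,1)·p^1·(1−p)] / p^2 = 2·(1−p)/p = 35.8/100.0 = 0.3580
(1−p)/p = 0.3580/2 = 0.1790  ⇒  p = 1/(1 + 0.1790) = 0.8482
Rq-56: 84.82%, Rq-58: 15.18%.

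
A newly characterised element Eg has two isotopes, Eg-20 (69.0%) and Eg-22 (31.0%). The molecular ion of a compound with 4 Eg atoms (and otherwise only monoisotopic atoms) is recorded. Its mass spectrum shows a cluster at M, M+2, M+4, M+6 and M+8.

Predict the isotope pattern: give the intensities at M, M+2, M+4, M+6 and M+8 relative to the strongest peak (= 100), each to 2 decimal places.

Expanding (0.690 + 0.310)^4:
P(M) = 0.690^4 = 0.226671
P(M+2) = 4 × 0.690^3 × 0.310^1 = 0.407351
P(M+4) = 6 × 0.690^2 × 0.310^2 = 0.274519
P(M+6) = 4 × 0.690^1 × 0.310^3 = 0.082223
P(M+8) = 0.310^4 = 0.009235
The M+2 peak is largest (0.407351); scaling to 100 gives 55.65 : 100.00 : 67.39 : 20.18 : 2.27.

55.65 : 100.00 : 67.39 : 20.18 : 2.27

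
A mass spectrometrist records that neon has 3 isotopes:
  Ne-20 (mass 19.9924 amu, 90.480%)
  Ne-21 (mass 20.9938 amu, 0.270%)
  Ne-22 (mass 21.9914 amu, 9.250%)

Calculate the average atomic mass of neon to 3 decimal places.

The abundance-weighted mean is 0.90480 × 19.9924 + 0.00270 × 20.9938 + 0.09250 × 21.9914
= 18.08912 + 0.05668 + 2.03420 = 20.18000 amu

20.180 amu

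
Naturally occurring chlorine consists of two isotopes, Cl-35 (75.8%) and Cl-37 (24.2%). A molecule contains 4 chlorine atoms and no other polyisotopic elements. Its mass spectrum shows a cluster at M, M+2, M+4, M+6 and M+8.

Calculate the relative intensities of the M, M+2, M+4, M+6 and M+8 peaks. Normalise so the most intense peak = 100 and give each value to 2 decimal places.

Each Cl atom is independently Cl-35 (p = 0.758) or Cl-37 (q = 0.242); the cluster is the binomial expansion (p + q)^4.
P(M) = 0.758^4 = 0.330124
P(M+2) = 4 × 0.758^3 × 0.242^1 = 0.421583
P(M+4) = 6 × 0.758^2 × 0.242^2 = 0.201893
P(M+6) = 4 × 0.758^1 × 0.242^3 = 0.042971
P(M+8) = 0.242^4 = 0.003430
The M+2 peak is largest (0.421583); scaling to 100 gives 78.31 : 100.00 : 47.89 : 10.19 : 0.81.

78.31 : 100.00 : 47.89 : 10.19 : 0.81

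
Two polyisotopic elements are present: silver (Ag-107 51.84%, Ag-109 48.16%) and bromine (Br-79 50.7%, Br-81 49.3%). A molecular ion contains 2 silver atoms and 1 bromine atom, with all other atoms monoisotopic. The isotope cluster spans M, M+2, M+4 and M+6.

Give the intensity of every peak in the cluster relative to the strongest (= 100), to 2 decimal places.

Silver pattern (n=2): 0.26873856 : 0.49932288 : 0.23193856
Bromine pattern (n=1): 0.5070 : 0.4930
Convolve the two distributions (both contribute in 2-u steps):
  M: 0.26873856×0.5070 = 0.136250
  M+2: 0.26873856×0.4930 + 0.49932288×0.5070 = 0.385645
  M+4: 0.49932288×0.4930 + 0.23193856×0.5070 = 0.363759
  M+6: 0.23193856×0.4930 = 0.114346
Scale to base peak (0.385645) = 100: 35.33 : 100.00 : 94.32 : 29.65

35.33 : 100.00 : 94.32 : 29.65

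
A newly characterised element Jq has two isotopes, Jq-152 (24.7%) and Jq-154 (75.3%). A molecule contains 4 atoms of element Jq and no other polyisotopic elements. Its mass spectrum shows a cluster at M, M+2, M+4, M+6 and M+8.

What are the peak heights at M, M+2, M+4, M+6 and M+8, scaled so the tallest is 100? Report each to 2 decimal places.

Each Jq atom is independently Jq-152 (p = 0.247) or Jq-154 (q = 0.753); the cluster is the binomial expansion (p + q)^4.
P(M) = 0.247^4 = 0.003722
P(M+2) = 4 × 0.247^3 × 0.753^1 = 0.045388
P(M+4) = 6 × 0.247^2 × 0.753^2 = 0.207556
P(M+6) = 4 × 0.247^1 × 0.753^3 = 0.421834
P(M+8) = 0.753^4 = 0.321499
The M+6 peak is largest (0.421834); scaling to 100 gives 0.88 : 10.76 : 49.20 : 100.00 : 76.21.

0.88 : 10.76 : 49.20 : 100.00 : 76.21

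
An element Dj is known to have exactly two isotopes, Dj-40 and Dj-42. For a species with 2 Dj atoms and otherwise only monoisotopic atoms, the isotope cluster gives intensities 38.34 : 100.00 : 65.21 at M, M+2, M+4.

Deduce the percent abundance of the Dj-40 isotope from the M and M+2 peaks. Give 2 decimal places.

Write p for the Dj-40 fraction. I(M+2)/I(M) = [C(2,1)·p^1·(1−p)] / p^2 = 2·(1−p)/p = 100.00/38.34 = 2.6082
(1−p)/p = 2.6082/2 = 1.3041  ⇒  p = 1/(1 + 1.3041) = 0.4340
Dj-40: 43.40%, Dj-42: 56.60%.

43.40%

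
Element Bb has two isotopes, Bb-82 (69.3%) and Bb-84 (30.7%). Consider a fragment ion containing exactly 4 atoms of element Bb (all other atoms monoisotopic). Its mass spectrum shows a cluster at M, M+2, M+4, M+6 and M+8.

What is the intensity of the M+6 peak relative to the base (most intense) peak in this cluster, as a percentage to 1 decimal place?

(0.693 + 0.307)^4 gives M 0.2306, M+2 0.4087, M+4 0.2716, M+6 0.0802, M+8 0.0089; the largest is M+2.
P(M+2) = C(4,1) × 0.693^3 × 0.307^1 = 4 × 0.33281256 × 0.3070 = 0.408694 (base)
P(M+6) = C(4,3) × 0.693^1 × 0.307^3 = 4 × 0.6930 × 0.02893444 = 0.080206
Relative intensity = 0.080206 / 0.408694 × 100 = 19.6

19.6%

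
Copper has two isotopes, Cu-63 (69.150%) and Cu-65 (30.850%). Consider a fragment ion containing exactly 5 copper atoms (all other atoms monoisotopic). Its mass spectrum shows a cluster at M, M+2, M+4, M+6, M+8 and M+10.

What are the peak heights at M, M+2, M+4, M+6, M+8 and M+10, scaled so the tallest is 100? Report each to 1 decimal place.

44.8 : 100.0 : 89.2 : 39.8 : 8.9 : 0.8

The 5 Cu atoms are independent, so intensities follow the terms of (0.69150 + 0.30850)^5.
P(M) = 0.69150^5 = 0.158111
P(M+2) = 5 × 0.69150^4 × 0.30850^1 = 0.352691
P(M+4) = 10 × 0.69150^3 × 0.30850^2 = 0.314693
P(M+6) = 10 × 0.69150^2 × 0.30850^3 = 0.140394
P(M+8) = 5 × 0.69150^1 × 0.30850^4 = 0.031317
P(M+10) = 0.30850^5 = 0.002794
The M+2 peak is largest (0.352691); scaling to 100 gives 44.8 : 100.0 : 89.2 : 39.8 : 8.9 : 0.8.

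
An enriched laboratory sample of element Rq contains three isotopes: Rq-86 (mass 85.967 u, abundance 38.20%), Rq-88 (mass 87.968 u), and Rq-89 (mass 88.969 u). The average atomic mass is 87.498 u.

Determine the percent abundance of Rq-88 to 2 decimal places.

Let x and y be the fractions of Rq-88 and Rq-89. Then x + y = 1 − 0.3820 = 0.6180 and 87.968x + 88.969y = 87.498 − 0.3820×85.967 = 54.658606.
Substituting: 87.968x + 88.969(0.6180 − x) = 54.658606
(87.968 − 88.969)x = -0.324236  ⇒  x = 0.32391, y = 0.29409
Rq-88: 32.39%, Rq-89: 29.41%.

32.39%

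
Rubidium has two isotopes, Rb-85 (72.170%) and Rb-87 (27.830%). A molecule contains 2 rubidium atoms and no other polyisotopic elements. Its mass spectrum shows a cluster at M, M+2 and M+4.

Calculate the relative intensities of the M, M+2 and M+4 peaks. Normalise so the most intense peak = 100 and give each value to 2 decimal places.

100.00 : 77.12 : 14.87

The 2 Rb atoms are independent, so intensities follow the terms of (0.72170 + 0.27830)^2.
P(M) = 0.72170^2 = 0.520851
P(M+2) = 2 × 0.72170^1 × 0.27830^1 = 0.401698
P(M+4) = 0.27830^2 = 0.077451
The M peak is largest (0.520851); scaling to 100 gives 100.00 : 77.12 : 14.87.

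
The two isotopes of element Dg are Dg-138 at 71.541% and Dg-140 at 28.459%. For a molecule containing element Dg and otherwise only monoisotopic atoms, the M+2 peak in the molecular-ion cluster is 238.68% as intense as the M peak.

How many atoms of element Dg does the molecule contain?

With n Dg atoms, P(M+2)/P(M) = C(n,1)·p^(n−1)q / p^n = n·q/p = n · 0.28459/0.71541.
n = 2.3868 × 0.71541/0.28459 = 6.00 ≈ 6

6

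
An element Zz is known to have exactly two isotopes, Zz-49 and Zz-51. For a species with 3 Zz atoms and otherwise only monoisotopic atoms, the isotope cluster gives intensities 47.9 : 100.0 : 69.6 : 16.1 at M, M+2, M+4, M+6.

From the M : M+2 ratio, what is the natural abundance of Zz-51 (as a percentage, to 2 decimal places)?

41.03%

Write p for the Zz-49 fraction. I(M+2)/I(M) = [C(3,1)·p^2·(1−p)] / p^3 = 3·(1−p)/p = 100.0/47.9 = 2.0877
(1−p)/p = 2.0877/3 = 0.6959  ⇒  p = 1/(1 + 0.6959) = 0.5897
Zz-49: 58.97%, Zz-51: 41.03%.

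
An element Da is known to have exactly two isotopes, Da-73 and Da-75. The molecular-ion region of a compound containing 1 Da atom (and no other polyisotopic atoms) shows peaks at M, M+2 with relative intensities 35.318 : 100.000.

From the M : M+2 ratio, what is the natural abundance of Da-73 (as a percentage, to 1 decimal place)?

26.1%

If p is the fraction of Da that is Da-73, then I(M+2)/I(M) = [C(1,1)·p^0·(1−p)] / p^1 = 1·(1−p)/p = 100.000/35.318 = 2.8314
(1−p)/p = 2.8314/1 = 2.8314  ⇒  p = 1/(1 + 2.8314) = 0.2610
Da-73: 26.1%, Da-75: 73.9%.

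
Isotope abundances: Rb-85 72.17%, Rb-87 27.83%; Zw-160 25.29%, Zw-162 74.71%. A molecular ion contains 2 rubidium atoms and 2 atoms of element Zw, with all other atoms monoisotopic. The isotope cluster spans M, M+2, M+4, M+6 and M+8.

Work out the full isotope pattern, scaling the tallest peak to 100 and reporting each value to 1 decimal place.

Rubidium pattern (n=2): 0.52085089 : 0.40169822 : 0.07745089
Element Zw pattern (n=2): 0.06395841 : 0.37788318 : 0.55815841
Convolve the two distributions (both contribute in 2-u steps):
  M: 0.52085089×0.06395841 = 0.033313
  M+2: 0.52085089×0.37788318 + 0.40169822×0.06395841 = 0.222513
  M+4: 0.52085089×0.55815841 + 0.40169822×0.37788318 + 0.07745089×0.06395841 = 0.447466
  M+6: 0.40169822×0.55815841 + 0.07745089×0.37788318 = 0.253479
  M+8: 0.07745089×0.55815841 = 0.043230
Scale to base peak (0.447466) = 100: 7.4 : 49.7 : 100.0 : 56.6 : 9.7

7.4 : 49.7 : 100.0 : 56.6 : 9.7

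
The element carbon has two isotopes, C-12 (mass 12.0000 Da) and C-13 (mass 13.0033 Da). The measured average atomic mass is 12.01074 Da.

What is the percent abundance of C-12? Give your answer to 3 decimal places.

Writing the weighted mean with unknown fraction x of C-12:
12.0000·x + 13.0033·(1 − x) = 12.01074
(12.0000 − 13.0033)·x = 12.01074 − 13.0033
x = -0.99256 / -1.0033 = 0.98930 → 98.930% C-12, 1.070% C-13.

98.930%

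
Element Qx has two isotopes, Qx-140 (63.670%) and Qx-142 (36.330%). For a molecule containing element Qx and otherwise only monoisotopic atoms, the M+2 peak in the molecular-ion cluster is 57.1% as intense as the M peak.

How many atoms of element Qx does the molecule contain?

With n Qx atoms, P(M+2)/P(M) = C(n,1)·p^(n−1)q / p^n = n·q/p = n · 0.36330/0.63670.
n = 0.571 × 0.63670/0.36330 = 1.00 ≈ 1

1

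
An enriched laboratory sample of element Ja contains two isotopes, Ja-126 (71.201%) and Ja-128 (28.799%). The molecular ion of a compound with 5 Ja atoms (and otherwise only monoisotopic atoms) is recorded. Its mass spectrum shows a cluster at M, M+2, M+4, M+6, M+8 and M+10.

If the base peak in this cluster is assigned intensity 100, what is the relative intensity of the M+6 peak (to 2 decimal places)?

32.72

Binomial terms of (0.71201 + 0.28799)^5: M 0.1830, M+2 0.3701, M+4 0.2994, M+6 0.1211, M+8 0.0245, M+10 0.0020 → M+2 is the base peak.
P(M+2) = C(5,1) × 0.71201^4 × 0.28799^1 = 5 × 0.25700666 × 0.28799 = 0.370077 (base)
P(M+6) = C(5,3) × 0.71201^2 × 0.28799^3 = 10 × 0.50695824 × 0.02388538 = 0.121089
Relative intensity = 0.121089 / 0.370077 × 100 = 32.72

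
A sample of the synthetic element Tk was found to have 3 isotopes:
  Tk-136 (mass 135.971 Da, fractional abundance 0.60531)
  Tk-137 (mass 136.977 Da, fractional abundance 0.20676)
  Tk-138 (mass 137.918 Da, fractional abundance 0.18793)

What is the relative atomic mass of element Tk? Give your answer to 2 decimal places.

The abundance-weighted mean is 0.60531 × 135.971 + 0.20676 × 136.977 + 0.18793 × 137.918
= 82.3046 + 28.3214 + 25.9189 = 136.5449 Da

136.54 Da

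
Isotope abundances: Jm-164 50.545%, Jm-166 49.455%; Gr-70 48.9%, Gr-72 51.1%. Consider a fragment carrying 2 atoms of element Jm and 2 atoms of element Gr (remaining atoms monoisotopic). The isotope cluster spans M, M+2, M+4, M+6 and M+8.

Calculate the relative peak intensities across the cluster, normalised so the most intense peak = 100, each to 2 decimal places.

16.29 : 65.92 : 100.00 : 67.40 : 17.03

Element Jm pattern (n=2): 0.2554797 : 0.49994059 : 0.2445797
Element Gr pattern (n=2): 0.239121 : 0.499758 : 0.261121
Convolve the two distributions (both contribute in 2-u steps):
  M: 0.2554797×0.239121 = 0.061091
  M+2: 0.2554797×0.499758 + 0.49994059×0.239121 = 0.247224
  M+4: 0.2554797×0.261121 + 0.49994059×0.499758 + 0.2445797×0.239121 = 0.375045
  M+6: 0.49994059×0.261121 + 0.2445797×0.499758 = 0.252776
  M+8: 0.2445797×0.261121 = 0.063865
Scale to base peak (0.375045) = 100: 16.29 : 65.92 : 100.00 : 67.40 : 17.03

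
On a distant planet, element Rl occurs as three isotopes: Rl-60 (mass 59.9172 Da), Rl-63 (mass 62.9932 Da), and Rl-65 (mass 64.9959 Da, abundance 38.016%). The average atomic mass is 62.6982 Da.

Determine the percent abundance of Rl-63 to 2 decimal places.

27.64%

Let x and y be the fractions of Rl-60 and Rl-63. Then x + y = 1 − 0.38016 = 0.61984 and 59.9172x + 62.9932y = 62.6982 − 0.38016×64.9959 = 37.989358656.
Substituting: 59.9172x + 62.9932(0.61984 − x) = 37.989358656
(59.9172 − 62.9932)x = -1.056346432  ⇒  x = 0.34342, y = 0.27642
Rl-60: 34.34%, Rl-63: 27.64%.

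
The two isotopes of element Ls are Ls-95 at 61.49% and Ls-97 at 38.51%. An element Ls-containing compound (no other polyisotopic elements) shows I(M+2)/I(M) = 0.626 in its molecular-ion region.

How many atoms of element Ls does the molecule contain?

1

With n Ls atoms, P(M+2)/P(M) = C(n,1)·p^(n−1)q / p^n = n·q/p = n · 0.3851/0.6149.
n = 0.626 × 0.6149/0.3851 = 1.00 ≈ 1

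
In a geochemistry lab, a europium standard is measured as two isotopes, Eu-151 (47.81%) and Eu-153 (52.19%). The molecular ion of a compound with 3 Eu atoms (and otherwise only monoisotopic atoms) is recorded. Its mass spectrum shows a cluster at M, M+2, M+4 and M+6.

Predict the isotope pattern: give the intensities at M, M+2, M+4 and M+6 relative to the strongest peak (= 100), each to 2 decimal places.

27.97 : 91.61 : 100.00 : 36.39

Each Eu atom is independently Eu-151 (p = 0.4781) or Eu-153 (q = 0.5219); the cluster is the binomial expansion (p + q)^3.
P(M) = 0.4781^3 = 0.109284
P(M+2) = 3 × 0.4781^2 × 0.5219^1 = 0.357887
P(M+4) = 3 × 0.4781^1 × 0.5219^2 = 0.390674
P(M+6) = 0.5219^3 = 0.142155
The M+4 peak is largest (0.390674); scaling to 100 gives 27.97 : 91.61 : 100.00 : 36.39.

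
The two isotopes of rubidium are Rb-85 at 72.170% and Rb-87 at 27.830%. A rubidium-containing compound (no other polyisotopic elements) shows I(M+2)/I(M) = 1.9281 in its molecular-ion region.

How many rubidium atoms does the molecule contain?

5

With n Rb atoms, P(M+2)/P(M) = C(n,1)·p^(n−1)q / p^n = n·q/p = n · 0.27830/0.72170.
n = 1.9281 × 0.72170/0.27830 = 5.00 ≈ 5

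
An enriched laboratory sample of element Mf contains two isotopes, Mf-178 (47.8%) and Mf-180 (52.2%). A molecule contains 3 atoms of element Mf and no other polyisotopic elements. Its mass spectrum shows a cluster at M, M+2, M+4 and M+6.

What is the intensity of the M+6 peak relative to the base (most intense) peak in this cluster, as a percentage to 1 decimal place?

36.4%

Binomial terms of (0.478 + 0.522)^3: M 0.1092, M+2 0.3578, M+4 0.3907, M+6 0.1422 → M+4 is the base peak.
P(M+4) = C(3,2) × 0.478^1 × 0.522^2 = 3 × 0.4780 × 0.272484 = 0.390742 (base)
P(M+6) = C(3,3) × 0.478^0 × 0.522^3 = 1 × 1.0000 × 0.14223665 = 0.142237
Relative intensity = 0.142237 / 0.390742 × 100 = 36.4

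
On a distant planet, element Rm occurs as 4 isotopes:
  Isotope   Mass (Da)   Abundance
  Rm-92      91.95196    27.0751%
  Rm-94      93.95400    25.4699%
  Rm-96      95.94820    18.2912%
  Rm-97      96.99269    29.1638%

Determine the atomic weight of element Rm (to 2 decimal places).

94.66 Da

Weight each isotope mass by its fractional abundance: 0.270751 × 91.95196 + 0.254699 × 93.95400 + 0.182912 × 95.94820 + 0.291638 × 96.99269
= 24.896085 + 23.929990 + 17.550077 + 28.286754 = 94.662906 Da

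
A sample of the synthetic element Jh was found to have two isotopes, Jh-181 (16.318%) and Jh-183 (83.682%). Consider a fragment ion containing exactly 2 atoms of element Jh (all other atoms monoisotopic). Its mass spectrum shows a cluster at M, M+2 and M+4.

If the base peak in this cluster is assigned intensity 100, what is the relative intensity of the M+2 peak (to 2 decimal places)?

39.00

Binomial terms of (0.16318 + 0.83682)^2: M 0.0266, M+2 0.2731, M+4 0.7003 → M+4 is the base peak.
P(M+4) = C(2,2) × 0.16318^0 × 0.83682^2 = 1 × 1.0000 × 0.70026771 = 0.700268 (base)
P(M+2) = C(2,1) × 0.16318^1 × 0.83682^1 = 2 × 0.16318 × 0.83682 = 0.273105
Relative intensity = 0.273105 / 0.700268 × 100 = 39.00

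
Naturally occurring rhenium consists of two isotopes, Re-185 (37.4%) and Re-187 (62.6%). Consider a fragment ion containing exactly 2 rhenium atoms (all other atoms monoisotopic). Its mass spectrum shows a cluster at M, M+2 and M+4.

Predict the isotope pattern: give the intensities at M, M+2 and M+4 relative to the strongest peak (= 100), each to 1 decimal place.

Each Re atom is independently Re-185 (p = 0.374) or Re-187 (q = 0.626); the cluster is the binomial expansion (p + q)^2.
P(M) = 0.374^2 = 0.139876
P(M+2) = 2 × 0.374^1 × 0.626^1 = 0.468248
P(M+4) = 0.626^2 = 0.391876
The M+2 peak is largest (0.468248); scaling to 100 gives 29.9 : 100.0 : 83.7.

29.9 : 100.0 : 83.7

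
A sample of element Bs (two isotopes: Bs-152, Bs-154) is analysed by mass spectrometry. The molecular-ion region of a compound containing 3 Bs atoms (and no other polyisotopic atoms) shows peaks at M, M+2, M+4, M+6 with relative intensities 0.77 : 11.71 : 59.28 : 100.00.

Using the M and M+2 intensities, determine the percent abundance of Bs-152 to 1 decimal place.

16.5%

If p is the fraction of Bs that is Bs-152, then I(M+2)/I(M) = [C(3,1)·p^2·(1−p)] / p^3 = 3·(1−p)/p = 11.71/0.77 = 15.2078
(1−p)/p = 15.2078/3 = 5.0693  ⇒  p = 1/(1 + 5.0693) = 0.1648
Bs-152: 16.5%, Bs-154: 83.5%.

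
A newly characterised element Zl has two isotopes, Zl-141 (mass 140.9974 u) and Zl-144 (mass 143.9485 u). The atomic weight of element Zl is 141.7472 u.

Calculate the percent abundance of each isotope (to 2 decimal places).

With x = fraction of Zl-141 (so Zl-144 is 1 − x):
140.9974·x + 143.9485·(1 − x) = 141.7472
(140.9974 − 143.9485)·x = 141.7472 − 143.9485
x = -2.2013 / -2.9511 = 0.74593 → 74.59% Zl-141, 25.41% Zl-144.

Zl-141: 74.59%, Zl-144: 25.41%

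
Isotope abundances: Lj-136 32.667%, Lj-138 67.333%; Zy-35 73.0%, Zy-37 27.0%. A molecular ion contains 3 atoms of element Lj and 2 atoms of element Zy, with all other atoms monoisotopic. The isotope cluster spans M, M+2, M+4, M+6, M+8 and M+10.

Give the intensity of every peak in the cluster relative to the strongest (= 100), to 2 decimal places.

5.25 : 36.38 : 91.73 : 100.00 : 43.20 : 6.29

Element Lj pattern (n=3): 0.03486003 : 0.21555978 : 0.44431036 : 0.30526984
Element Zy pattern (n=2): 0.5329 : 0.3942 : 0.0729
Convolve the two distributions (both contribute in 2-u steps):
  M: 0.03486003×0.5329 = 0.018577
  M+2: 0.03486003×0.3942 + 0.21555978×0.5329 = 0.128614
  M+4: 0.03486003×0.0729 + 0.21555978×0.3942 + 0.44431036×0.5329 = 0.324288
  M+6: 0.21555978×0.0729 + 0.44431036×0.3942 + 0.30526984×0.5329 = 0.353540
  M+8: 0.44431036×0.0729 + 0.30526984×0.3942 = 0.152728
  M+10: 0.30526984×0.0729 = 0.022254
Scale to base peak (0.353540) = 100: 5.25 : 36.38 : 91.73 : 100.00 : 43.20 : 6.29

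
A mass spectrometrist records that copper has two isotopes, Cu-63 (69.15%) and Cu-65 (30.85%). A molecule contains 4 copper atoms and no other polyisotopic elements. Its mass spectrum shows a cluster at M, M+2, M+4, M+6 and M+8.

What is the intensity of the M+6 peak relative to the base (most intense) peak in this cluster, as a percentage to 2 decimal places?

19.90%

Binomial terms of (0.6915 + 0.3085)^4: M 0.2286, M+2 0.4080, M+4 0.2731, M+6 0.0812, M+8 0.0091 → M+2 is the base peak.
P(M+2) = C(4,1) × 0.6915^3 × 0.3085^1 = 4 × 0.33065611 × 0.3085 = 0.408030 (base)
P(M+6) = C(4,3) × 0.6915^1 × 0.3085^3 = 4 × 0.6915 × 0.02936064 = 0.081212
Relative intensity = 0.081212 / 0.408030 × 100 = 19.90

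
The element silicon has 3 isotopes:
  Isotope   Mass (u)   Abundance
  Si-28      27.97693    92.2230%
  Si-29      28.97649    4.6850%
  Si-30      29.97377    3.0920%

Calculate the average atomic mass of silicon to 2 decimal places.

28.09 u

Average mass = Σ (abundance × isotope mass) = 0.922230 × 27.97693 + 0.046850 × 28.97649 + 0.030920 × 29.97377
= 25.801164 + 1.357549 + 0.926789 = 28.085502 u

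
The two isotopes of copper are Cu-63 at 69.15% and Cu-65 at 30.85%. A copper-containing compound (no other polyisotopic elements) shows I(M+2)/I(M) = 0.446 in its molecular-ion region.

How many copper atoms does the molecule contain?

1

With n Cu atoms, P(M+2)/P(M) = C(n,1)·p^(n−1)q / p^n = n·q/p = n · 0.3085/0.6915.
n = 0.446 × 0.6915/0.3085 = 1.00 ≈ 1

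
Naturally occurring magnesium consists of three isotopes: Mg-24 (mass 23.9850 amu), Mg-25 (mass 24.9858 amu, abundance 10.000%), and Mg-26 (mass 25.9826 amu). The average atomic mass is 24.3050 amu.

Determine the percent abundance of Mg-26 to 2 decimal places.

11.01%

The remaining 90.000% is split between Mg-24 (fraction x) and Mg-26 (fraction 0.90000 − x).
Substituting: 23.9850x + 25.9826(0.90000 − x) = 21.80642
(23.9850 − 25.9826)x = -1.57792  ⇒  x = 0.78991, y = 0.11009
Mg-24: 78.99%, Mg-26: 11.01%.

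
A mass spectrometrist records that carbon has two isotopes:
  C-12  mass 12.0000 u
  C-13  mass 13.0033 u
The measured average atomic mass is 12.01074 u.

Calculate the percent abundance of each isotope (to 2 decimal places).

Let x be the fractional abundance of C-12; then C-13 has abundance 1 − x.
12.0000·x + 13.0033·(1 − x) = 12.01074
(12.0000 − 13.0033)·x = 12.01074 − 13.0033
x = -0.99256 / -1.0033 = 0.98930 → 98.93% C-12, 1.07% C-13.

C-12: 98.93%, C-13: 1.07%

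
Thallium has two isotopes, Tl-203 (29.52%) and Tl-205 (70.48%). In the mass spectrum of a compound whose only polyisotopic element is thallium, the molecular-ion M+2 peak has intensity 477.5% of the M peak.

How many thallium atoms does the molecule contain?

With n Tl atoms, P(M+2)/P(M) = C(n,1)·p^(n−1)q / p^n = n·q/p = n · 0.7048/0.2952.
n = 4.775 × 0.2952/0.7048 = 2.00 ≈ 2

2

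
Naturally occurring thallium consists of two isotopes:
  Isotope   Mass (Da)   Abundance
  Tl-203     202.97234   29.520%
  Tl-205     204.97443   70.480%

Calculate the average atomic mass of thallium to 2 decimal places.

204.38 Da

Weight each isotope mass by its fractional abundance: 0.29520 × 202.97234 + 0.70480 × 204.97443
= 59.917435 + 144.465978 = 204.383413 Da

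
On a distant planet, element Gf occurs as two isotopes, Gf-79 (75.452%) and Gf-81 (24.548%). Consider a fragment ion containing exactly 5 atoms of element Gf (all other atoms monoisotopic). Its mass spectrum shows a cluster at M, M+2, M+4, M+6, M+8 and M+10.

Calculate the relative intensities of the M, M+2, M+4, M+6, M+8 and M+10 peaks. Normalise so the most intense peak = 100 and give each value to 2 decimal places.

61.47 : 100.00 : 65.07 : 21.17 : 3.44 : 0.22

The 5 Gf atoms are independent, so intensities follow the terms of (0.75452 + 0.24548)^5.
P(M) = 0.75452^5 = 0.244542
P(M+2) = 5 × 0.75452^4 × 0.24548^1 = 0.397804
P(M+4) = 10 × 0.75452^3 × 0.24548^2 = 0.258848
P(M+6) = 10 × 0.75452^2 × 0.24548^3 = 0.084215
P(M+8) = 5 × 0.75452^1 × 0.24548^4 = 0.013700
P(M+10) = 0.24548^5 = 0.000891
The M+2 peak is largest (0.397804); scaling to 100 gives 61.47 : 100.00 : 65.07 : 21.17 : 3.44 : 0.22.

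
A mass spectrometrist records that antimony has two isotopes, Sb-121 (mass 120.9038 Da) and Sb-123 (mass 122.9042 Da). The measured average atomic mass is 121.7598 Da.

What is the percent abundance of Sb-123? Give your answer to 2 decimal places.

42.79%

With x = fraction of Sb-121 (so Sb-123 is 1 − x):
120.9038·x + 122.9042·(1 − x) = 121.7598
(120.9038 − 122.9042)·x = 121.7598 − 122.9042
x = -1.1444 / -2.0004 = 0.57209 → 57.21% Sb-121, 42.79% Sb-123.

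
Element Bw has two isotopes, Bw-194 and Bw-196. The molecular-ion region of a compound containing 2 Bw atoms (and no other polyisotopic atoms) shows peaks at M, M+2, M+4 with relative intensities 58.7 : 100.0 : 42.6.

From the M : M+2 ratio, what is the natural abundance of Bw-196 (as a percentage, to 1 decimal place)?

If p is the fraction of Bw that is Bw-194, then I(M+2)/I(M) = [C(2,1)·p^1·(1−p)] / p^2 = 2·(1−p)/p = 100.0/58.7 = 1.7036
(1−p)/p = 1.7036/2 = 0.8518  ⇒  p = 1/(1 + 0.8518) = 0.5400
Bw-194: 54.0%, Bw-196: 46.0%.

46.0%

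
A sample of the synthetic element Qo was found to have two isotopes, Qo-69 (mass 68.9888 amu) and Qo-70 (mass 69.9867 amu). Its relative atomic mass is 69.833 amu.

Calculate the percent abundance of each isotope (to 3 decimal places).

With x = fraction of Qo-69 (so Qo-70 is 1 − x):
68.9888·x + 69.9867·(1 − x) = 69.833
(68.9888 − 69.9867)·x = 69.833 − 69.9867
x = -0.1537 / -0.9979 = 0.15402 → 15.402% Qo-69, 84.598% Qo-70.

Qo-69: 15.402%, Qo-70: 84.598%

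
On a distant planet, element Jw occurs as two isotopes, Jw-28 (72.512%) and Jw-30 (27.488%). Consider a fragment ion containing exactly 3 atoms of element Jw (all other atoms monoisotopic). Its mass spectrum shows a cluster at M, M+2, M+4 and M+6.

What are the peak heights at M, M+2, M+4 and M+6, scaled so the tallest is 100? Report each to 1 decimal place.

Each Jw atom is independently Jw-28 (p = 0.72512) or Jw-30 (q = 0.27488); the cluster is the binomial expansion (p + q)^3.
P(M) = 0.72512^3 = 0.381267
P(M+2) = 3 × 0.72512^2 × 0.27488^1 = 0.433595
P(M+4) = 3 × 0.72512^1 × 0.27488^2 = 0.164368
P(M+6) = 0.27488^3 = 0.020770
The M+2 peak is largest (0.433595); scaling to 100 gives 87.9 : 100.0 : 37.9 : 4.8.

87.9 : 100.0 : 37.9 : 4.8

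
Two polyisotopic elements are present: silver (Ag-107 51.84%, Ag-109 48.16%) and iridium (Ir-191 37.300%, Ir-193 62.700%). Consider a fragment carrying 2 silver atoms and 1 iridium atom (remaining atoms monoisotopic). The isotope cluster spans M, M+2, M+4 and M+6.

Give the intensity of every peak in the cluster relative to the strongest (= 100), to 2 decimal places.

25.09 : 88.78 : 100.00 : 36.39

Silver pattern (n=2): 0.26873856 : 0.49932288 : 0.23193856
Iridium pattern (n=1): 0.3730 : 0.6270
Convolve the two distributions (both contribute in 2-u steps):
  M: 0.26873856×0.3730 = 0.100239
  M+2: 0.26873856×0.6270 + 0.49932288×0.3730 = 0.354747
  M+4: 0.49932288×0.6270 + 0.23193856×0.3730 = 0.399589
  M+6: 0.23193856×0.6270 = 0.145425
Scale to base peak (0.399589) = 100: 25.09 : 88.78 : 100.00 : 36.39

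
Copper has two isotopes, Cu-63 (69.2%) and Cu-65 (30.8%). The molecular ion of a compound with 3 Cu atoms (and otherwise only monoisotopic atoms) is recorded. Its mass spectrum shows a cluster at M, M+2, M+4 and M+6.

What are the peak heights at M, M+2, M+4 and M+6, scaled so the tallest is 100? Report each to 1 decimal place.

74.9 : 100.0 : 44.5 : 6.6

Expanding (0.692 + 0.308)^3:
P(M) = 0.692^3 = 0.331374
P(M+2) = 3 × 0.692^2 × 0.308^1 = 0.442470
P(M+4) = 3 × 0.692^1 × 0.308^2 = 0.196938
P(M+6) = 0.308^3 = 0.029218
The M+2 peak is largest (0.442470); scaling to 100 gives 74.9 : 100.0 : 44.5 : 6.6.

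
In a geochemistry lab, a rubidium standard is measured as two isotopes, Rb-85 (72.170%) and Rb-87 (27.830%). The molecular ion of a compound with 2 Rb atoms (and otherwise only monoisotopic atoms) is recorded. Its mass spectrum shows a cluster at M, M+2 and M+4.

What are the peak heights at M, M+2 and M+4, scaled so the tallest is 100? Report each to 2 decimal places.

100.00 : 77.12 : 14.87

The 2 Rb atoms are independent, so intensities follow the terms of (0.72170 + 0.27830)^2.
P(M) = 0.72170^2 = 0.520851
P(M+2) = 2 × 0.72170^1 × 0.27830^1 = 0.401698
P(M+4) = 0.27830^2 = 0.077451
The M peak is largest (0.520851); scaling to 100 gives 100.00 : 77.12 : 14.87.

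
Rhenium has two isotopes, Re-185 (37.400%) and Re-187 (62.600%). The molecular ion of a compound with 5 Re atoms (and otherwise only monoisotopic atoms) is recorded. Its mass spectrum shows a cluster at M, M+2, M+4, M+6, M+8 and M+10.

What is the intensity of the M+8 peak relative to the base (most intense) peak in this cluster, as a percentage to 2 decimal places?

83.69%

Term probabilities: M 0.0073, M+2 0.0612, M+4 0.2050, M+6 0.3431, M+8 0.2872, M+10 0.0961. Base peak = M+6.
P(M+6) = C(5,3) × 0.37400^2 × 0.62600^3 = 10 × 0.139876 × 0.24531438 = 0.343136 (base)
P(M+8) = C(5,4) × 0.37400^1 × 0.62600^4 = 5 × 0.3740 × 0.1535668 = 0.287170
Relative intensity = 0.287170 / 0.343136 × 100 = 83.69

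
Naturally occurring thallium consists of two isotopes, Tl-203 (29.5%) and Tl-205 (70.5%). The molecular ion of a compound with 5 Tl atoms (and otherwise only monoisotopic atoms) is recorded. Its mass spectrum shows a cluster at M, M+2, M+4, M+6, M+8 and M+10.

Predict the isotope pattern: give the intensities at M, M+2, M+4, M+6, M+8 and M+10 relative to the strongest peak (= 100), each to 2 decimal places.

Expanding (0.295 + 0.705)^5:
P(M) = 0.295^5 = 0.002234
P(M+2) = 5 × 0.295^4 × 0.705^1 = 0.026696
P(M+4) = 10 × 0.295^3 × 0.705^2 = 0.127598
P(M+6) = 10 × 0.295^2 × 0.705^3 = 0.304938
P(M+8) = 5 × 0.295^1 × 0.705^4 = 0.364375
P(M+10) = 0.705^5 = 0.174159
The M+8 peak is largest (0.364375); scaling to 100 gives 0.61 : 7.33 : 35.02 : 83.69 : 100.00 : 47.80.

0.61 : 7.33 : 35.02 : 83.69 : 100.00 : 47.80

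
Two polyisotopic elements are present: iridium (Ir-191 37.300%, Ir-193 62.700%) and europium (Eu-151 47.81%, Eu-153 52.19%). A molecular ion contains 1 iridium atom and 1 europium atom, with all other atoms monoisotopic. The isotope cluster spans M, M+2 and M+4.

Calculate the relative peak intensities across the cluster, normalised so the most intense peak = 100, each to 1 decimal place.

36.1 : 100.0 : 66.2

Iridium pattern (n=1): 0.3730 : 0.6270
Europium pattern (n=1): 0.4781 : 0.5219
Convolve the two distributions (both contribute in 2-u steps):
  M: 0.3730×0.4781 = 0.178331
  M+2: 0.3730×0.5219 + 0.6270×0.4781 = 0.494437
  M+4: 0.6270×0.5219 = 0.327231
Scale to base peak (0.494437) = 100: 36.1 : 100.0 : 66.2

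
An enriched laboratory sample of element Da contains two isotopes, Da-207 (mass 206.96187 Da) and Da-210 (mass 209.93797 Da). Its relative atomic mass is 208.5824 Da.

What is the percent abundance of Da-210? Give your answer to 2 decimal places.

Writing the weighted mean with unknown fraction x of Da-207:
206.96187·x + 209.93797·(1 − x) = 208.5824
(206.96187 − 209.93797)·x = 208.5824 − 209.93797
x = -1.35557 / -2.97610 = 0.45549 → 45.55% Da-207, 54.45% Da-210.

54.45%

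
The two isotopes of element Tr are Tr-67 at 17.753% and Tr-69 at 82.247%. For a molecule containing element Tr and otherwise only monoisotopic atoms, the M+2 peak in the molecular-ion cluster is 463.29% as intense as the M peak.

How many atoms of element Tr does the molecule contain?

With n Tr atoms, P(M+2)/P(M) = C(n,1)·p^(n−1)q / p^n = n·q/p = n · 0.82247/0.17753.
n = 4.6329 × 0.17753/0.82247 = 1.00 ≈ 1

1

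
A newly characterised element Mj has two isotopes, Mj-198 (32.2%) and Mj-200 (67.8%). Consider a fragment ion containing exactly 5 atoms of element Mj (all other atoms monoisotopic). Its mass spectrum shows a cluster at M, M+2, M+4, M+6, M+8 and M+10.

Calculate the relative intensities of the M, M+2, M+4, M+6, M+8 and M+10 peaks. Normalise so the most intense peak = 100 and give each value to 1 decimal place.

1.0 : 10.7 : 45.1 : 95.0 : 100.0 : 42.1

Each Mj atom is independently Mj-198 (p = 0.322) or Mj-200 (q = 0.678); the cluster is the binomial expansion (p + q)^5.
P(M) = 0.322^5 = 0.003462
P(M+2) = 5 × 0.322^4 × 0.678^1 = 0.036444
P(M+4) = 10 × 0.322^3 × 0.678^2 = 0.153471
P(M+6) = 10 × 0.322^2 × 0.678^3 = 0.323148
P(M+8) = 5 × 0.322^1 × 0.678^4 = 0.340208
P(M+10) = 0.678^5 = 0.143268
The M+8 peak is largest (0.340208); scaling to 100 gives 1.0 : 10.7 : 45.1 : 95.0 : 100.0 : 42.1.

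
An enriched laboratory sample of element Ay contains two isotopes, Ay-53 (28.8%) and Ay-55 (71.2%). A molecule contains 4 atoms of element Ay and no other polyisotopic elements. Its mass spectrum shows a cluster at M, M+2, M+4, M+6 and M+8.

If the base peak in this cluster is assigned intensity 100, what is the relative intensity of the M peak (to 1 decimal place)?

Binomial terms of (0.288 + 0.712)^4: M 0.0069, M+2 0.0680, M+4 0.2523, M+6 0.4158, M+8 0.2570 → M+6 is the base peak.
P(M+6) = C(4,3) × 0.288^1 × 0.712^3 = 4 × 0.2880 × 0.36094413 = 0.415808 (base)
P(M) = C(4,0) × 0.288^4 × 0.712^0 = 1 × 0.00687971 × 1.0000 = 0.006880
Relative intensity = 0.006880 / 0.415808 × 100 = 1.7

1.7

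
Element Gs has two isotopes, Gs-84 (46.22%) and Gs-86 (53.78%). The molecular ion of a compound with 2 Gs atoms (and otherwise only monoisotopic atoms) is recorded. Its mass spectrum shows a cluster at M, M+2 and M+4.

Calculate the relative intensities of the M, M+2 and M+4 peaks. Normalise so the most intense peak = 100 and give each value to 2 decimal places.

The 2 Gs atoms are independent, so intensities follow the terms of (0.4622 + 0.5378)^2.
P(M) = 0.4622^2 = 0.213629
P(M+2) = 2 × 0.4622^1 × 0.5378^1 = 0.497142
P(M+4) = 0.5378^2 = 0.289229
The M+2 peak is largest (0.497142); scaling to 100 gives 42.97 : 100.00 : 58.18.

42.97 : 100.00 : 58.18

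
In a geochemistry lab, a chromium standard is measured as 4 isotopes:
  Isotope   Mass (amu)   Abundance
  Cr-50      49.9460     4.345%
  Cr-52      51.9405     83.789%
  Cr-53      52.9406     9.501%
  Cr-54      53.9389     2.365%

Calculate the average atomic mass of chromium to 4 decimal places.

Average mass = Σ (abundance × isotope mass) = 0.04345 × 49.9460 + 0.83789 × 51.9405 + 0.09501 × 52.9406 + 0.02365 × 53.9389
= 2.17015 + 43.52043 + 5.02989 + 1.27565 = 51.99612 amu

51.9961 amu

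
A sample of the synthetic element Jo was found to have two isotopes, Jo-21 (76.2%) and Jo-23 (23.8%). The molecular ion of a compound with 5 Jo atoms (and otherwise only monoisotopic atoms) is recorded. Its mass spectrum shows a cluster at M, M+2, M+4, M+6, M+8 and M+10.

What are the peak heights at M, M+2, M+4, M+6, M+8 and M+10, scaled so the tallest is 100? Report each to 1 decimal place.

The 5 Jo atoms are independent, so intensities follow the terms of (0.762 + 0.238)^5.
P(M) = 0.762^5 = 0.256906
P(M+2) = 5 × 0.762^4 × 0.238^1 = 0.401205
P(M+4) = 10 × 0.762^3 × 0.238^2 = 0.250622
P(M+6) = 10 × 0.762^2 × 0.238^3 = 0.078278
P(M+8) = 5 × 0.762^1 × 0.238^4 = 0.012225
P(M+10) = 0.238^5 = 0.000764
The M+2 peak is largest (0.401205); scaling to 100 gives 64.0 : 100.0 : 62.5 : 19.5 : 3.0 : 0.2.

64.0 : 100.0 : 62.5 : 19.5 : 3.0 : 0.2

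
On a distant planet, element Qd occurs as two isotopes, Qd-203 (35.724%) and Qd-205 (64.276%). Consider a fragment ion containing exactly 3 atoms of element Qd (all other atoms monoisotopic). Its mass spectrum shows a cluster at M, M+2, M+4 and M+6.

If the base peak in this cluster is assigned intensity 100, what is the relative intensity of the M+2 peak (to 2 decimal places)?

Binomial terms of (0.35724 + 0.64276)^3: M 0.0456, M+2 0.2461, M+4 0.4428, M+6 0.2656 → M+4 is the base peak.
P(M+4) = C(3,2) × 0.35724^1 × 0.64276^2 = 3 × 0.35724 × 0.41314042 = 0.442771 (base)
P(M+2) = C(3,1) × 0.35724^2 × 0.64276^1 = 3 × 0.12762042 × 0.64276 = 0.246088
Relative intensity = 0.246088 / 0.442771 × 100 = 55.58

55.58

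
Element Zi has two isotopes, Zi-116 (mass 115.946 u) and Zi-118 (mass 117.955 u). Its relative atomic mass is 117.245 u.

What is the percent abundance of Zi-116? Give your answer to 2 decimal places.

With x = fraction of Zi-116 (so Zi-118 is 1 − x):
115.946·x + 117.955·(1 − x) = 117.245
(115.946 − 117.955)·x = 117.245 − 117.955
x = -0.710 / -2.009 = 0.35341 → 35.34% Zi-116, 64.66% Zi-118.

35.34%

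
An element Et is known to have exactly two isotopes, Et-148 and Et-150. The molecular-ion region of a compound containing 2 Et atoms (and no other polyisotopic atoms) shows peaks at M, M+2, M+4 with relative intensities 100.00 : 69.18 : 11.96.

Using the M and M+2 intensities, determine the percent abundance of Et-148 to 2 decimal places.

74.30%

If p is the fraction of Et that is Et-148, then I(M+2)/I(M) = [C(2,1)·p^1·(1−p)] / p^2 = 2·(1−p)/p = 69.18/100.00 = 0.6918
(1−p)/p = 0.6918/2 = 0.3459  ⇒  p = 1/(1 + 0.3459) = 0.7430
Et-148: 74.30%, Et-150: 25.70%.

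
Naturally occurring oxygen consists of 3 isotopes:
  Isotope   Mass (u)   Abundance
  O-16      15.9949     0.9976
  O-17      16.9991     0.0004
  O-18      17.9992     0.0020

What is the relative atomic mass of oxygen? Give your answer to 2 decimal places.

Average mass = Σ (abundance × isotope mass) = 0.9976 × 15.9949 + 0.0004 × 16.9991 + 0.0020 × 17.9992
= 15.95651 + 0.00680 + 0.03600 = 15.99931 u

16.00 u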